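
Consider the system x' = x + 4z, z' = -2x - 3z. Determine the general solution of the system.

x(t) = -c_1e^(-t)sin(2t) - c_1e^(-t)cos(2t) - c_2e^(-t)sin(2t) + c_2e^(-t)cos(2t), z(t) = c_1e^(-t)sin(2t) - c_2e^(-t)cos(2t)

Coefficient matrix A = [[1, 4], [-2, -3]].
Characteristic polynomial det(A - λI) = λ^2 + 2λ + 5 = 0.
Eigenvalues λ = -1 ± 2i (complex conjugate pair).
For λ=-1+2i: an eigenvector is (-1,0) - i(-1,1) = (-1 + i, 0 - i).
A real fundamental pair from Re and Im of e^((-1+2i)t)v: X_1 = e^(-t)(cos(2t)·(-1,0) + sin(2t)·(-1,1)), X_2 = e^(-t)(sin(2t)·(-1,0) - cos(2t)·(-1,1)).
General solution: c_1X_1 + c_2X_2.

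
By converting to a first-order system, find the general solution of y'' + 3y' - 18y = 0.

y(t) = c_1e^(3t) + c_2e^(-6t)

Let x_1 = y, x_2 = y'. Then x_1' = x_2 and x_2' = 18x_1 - 3x_2.
A = [[0,1],[18,-3]]; det(A-λI) = λ^2 + 3λ - 18.
Eigenvalues λ = 3, -6 with eigenvectors (1,3), (1,-6).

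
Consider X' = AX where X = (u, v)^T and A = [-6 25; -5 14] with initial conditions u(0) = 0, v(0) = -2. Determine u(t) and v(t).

u(t) = -10e^(4t)sin(5t), v(t) = -4e^(4t)sin(5t) - 2e^(4t)cos(5t)

Coefficient matrix A = [[-6, 25], [-5, 14]].
Characteristic polynomial det(A - λI) = λ^2 - 8λ + 41 = 0.
Eigenvalues λ = 4 ± 5i (complex conjugate pair).
For λ=4+5i: an eigenvector is (-1,0) - i(2,1) = (-1 - 2i, 0 - i).
A real fundamental pair from Re and Im of e^((4+5i)t)v: X_1 = e^(4t)(cos(5t)·(-1,0) + sin(5t)·(2,1)), X_2 = e^(4t)(sin(5t)·(-1,0) - cos(5t)·(2,1)).
General solution: C_1X_1 + C_2X_2.
Applying u(0)=0, v(0)=-2 gives C_1=-4, C_2=2.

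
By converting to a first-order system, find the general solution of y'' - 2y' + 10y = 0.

Let x_1 = y, x_2 = y'. Then x_1' = x_2 and x_2' = -10x_1 + 2x_2.
A = [[0,1],[-10,2]]; det(A-λI) = λ^2 - 2λ + 10.
Eigenvalues λ = 1 ± 3i.

y(t) = C_1e^(t)cos(3t) + C_2e^(t)sin(3t)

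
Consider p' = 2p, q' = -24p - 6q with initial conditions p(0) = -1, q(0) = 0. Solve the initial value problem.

Coefficient matrix A = [[2, 0], [-24, -6]].
Characteristic polynomial det(A - λI) = λ^2 + 4λ - 12 = 0.
Eigenvalues λ = 2, -6.
For λ=2: (A-λI) row 2 is [-24, -8], so an eigenvector is (-1, 3).
For λ=-6: (A-λI) row 1 is [8, 0], so an eigenvector is (0, -1).
General solution: c_1e^(2t)(-1,3) + c_2e^(-6t)(0,-1).
Applying p(0)=-1, q(0)=0 gives c_1=1, c_2=3.

p(t) = -e^(2t), q(t) = 3e^(2t) - 3e^(-6t)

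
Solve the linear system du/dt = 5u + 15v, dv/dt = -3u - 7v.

u(t) = c_1e^(-t)sin(3t) - 2c_1e^(-t)cos(3t) - 2c_2e^(-t)sin(3t) - c_2e^(-t)cos(3t), v(t) = c_1e^(-t)cos(3t) + c_2e^(-t)sin(3t)

Coefficient matrix A = [[5, 15], [-3, -7]].
Characteristic polynomial det(A - λI) = λ^2 + 2λ + 10 = 0.
Eigenvalues λ = -1 ± 3i (complex conjugate pair).
For λ=-1+3i: an eigenvector is (-2,1) - i(1,0) = (-2 - i, 1).
A real fundamental pair from Re and Im of e^((-1+3i)t)v: X_1 = e^(-t)(cos(3t)·(-2,1) + sin(3t)·(1,0)), X_2 = e^(-t)(sin(3t)·(-2,1) - cos(3t)·(1,0)).
General solution: c_1X_1 + c_2X_2.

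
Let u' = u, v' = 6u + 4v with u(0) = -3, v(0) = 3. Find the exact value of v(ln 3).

A = [[1,0],[6,4]]; eigenvalues λ = 4, 1.
Eigenvectors: (0,-1) for λ=4, (-1,2) for λ=1.
From the initial condition, c_1 = 3, c_2 = 3.
v(ln 3) = (3)(3^4)(-1) + (3)(3^1)(2) = -225.

-225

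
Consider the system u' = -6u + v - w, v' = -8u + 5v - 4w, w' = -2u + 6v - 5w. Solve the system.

Coefficient matrix A = [[-6, 1, -1], [-8, 5, -4], [-2, 6, -5]].
det(A - λI) = 0 gives eigenvalues λ = 1, -3, -4.
For λ=1: eigenvector (0,1,1).
For λ=-3: eigenvector (1,-1,-4).
For λ=-4: eigenvector (1,0,-2).
General solution: c_1e^(t)(0,1,1) + c_2e^(-3t)(1,-1,-4) + c_3e^(-4t)(1,0,-2).

u(t) = c_2e^(-3t) + c_3e^(-4t), v(t) = c_1e^(t) - c_2e^(-3t), w(t) = c_1e^(t) - 4c_2e^(-3t) - 2c_3e^(-4t)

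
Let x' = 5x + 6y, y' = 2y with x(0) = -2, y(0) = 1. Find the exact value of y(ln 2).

4

A = [[5,6],[0,2]]; eigenvalues λ = 5, 2.
Eigenvectors: (-1,0) for λ=5, (-2,1) for λ=2.
From the initial condition, c_1 = 0, c_2 = 1.
y(ln 2) = (0)(2^5)(0) + (1)(2^2)(1) = 4.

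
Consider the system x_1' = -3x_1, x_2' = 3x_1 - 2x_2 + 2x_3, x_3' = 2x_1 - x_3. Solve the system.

Coefficient matrix A = [[-3, 0, 0], [3, -2, 2], [2, 0, -1]].
det(A - λI) = 0 gives eigenvalues λ = -1, -2, -3.
For λ=-1: eigenvector (0,2,1).
For λ=-2: eigenvector (0,1,0).
For λ=-3: eigenvector (1,-1,-1).
General solution: C_1e^(-t)(0,2,1) + C_2e^(-2t)(0,1,0) + C_3e^(-3t)(1,-1,-1).

x_1(t) = C_3e^(-3t), x_2(t) = 2C_1e^(-t) + C_2e^(-2t) - C_3e^(-3t), x_3(t) = C_1e^(-t) - C_3e^(-3t)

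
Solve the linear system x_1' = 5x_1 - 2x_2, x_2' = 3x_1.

x_1(t) = -2c_1e^(2t) - c_2e^(3t), x_2(t) = -3c_1e^(2t) - c_2e^(3t)

Coefficient matrix A = [[5, -2], [3, 0]].
Characteristic polynomial det(A - λI) = λ^2 - 5λ + 6 = 0.
Eigenvalues λ = 2, 3.
For λ=2: (A-λI) row 1 is [3, -2], so an eigenvector is (-2, -3).
For λ=3: (A-λI) row 1 is [2, -2], so an eigenvector is (-1, -1).
General solution: c_1e^(2t)(-2,-3) + c_2e^(3t)(-1,-1).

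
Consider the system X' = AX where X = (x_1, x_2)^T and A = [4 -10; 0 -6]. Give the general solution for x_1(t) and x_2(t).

x_1(t) = -C_1e^(-6t) + C_2e^(4t), x_2(t) = -C_1e^(-6t)

Coefficient matrix A = [[4, -10], [0, -6]].
Characteristic polynomial det(A - λI) = λ^2 + 2λ - 24 = 0.
Eigenvalues λ = -6, 4.
For λ=-6: (A-λI) row 1 is [10, -10], so an eigenvector is (-1, -1).
For λ=4: (A-λI) row 1 is [0, -10], so an eigenvector is (1, 0).
General solution: C_1e^(-6t)(-1,-1) + C_2e^(4t)(1,0).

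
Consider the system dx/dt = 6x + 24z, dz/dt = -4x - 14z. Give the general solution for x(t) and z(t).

Coefficient matrix A = [[6, 24], [-4, -14]].
Characteristic polynomial det(A - λI) = λ^2 + 8λ + 12 = 0.
Eigenvalues λ = -2, -6.
For λ=-2: (A-λI) row 1 is [8, 24], so an eigenvector is (3, -1).
For λ=-6: (A-λI) row 1 is [12, 24], so an eigenvector is (2, -1).
General solution: K_1e^(-2t)(3,-1) + K_2e^(-6t)(2,-1).

x(t) = 3K_1e^(-2t) + 2K_2e^(-6t), z(t) = -K_1e^(-2t) - K_2e^(-6t)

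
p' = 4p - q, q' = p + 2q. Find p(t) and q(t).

Coefficient matrix A = [[4, -1], [1, 2]].
Characteristic polynomial det(A - λI) = λ^2 - 6λ + 9 = 0.
Single eigenvalue λ = 3 with algebraic multiplicity 2.
Eigenvector v = (-1,-1); generalized eigenvector w with (A-λI)w=v is (-3,-2).
General solution: e^(3t)[K_1·v + K_2·(t·v + w)].

p(t) = -K_1e^(3t) - K_2te^(3t) - 3K_2e^(3t), q(t) = -K_1e^(3t) - K_2te^(3t) - 2K_2e^(3t)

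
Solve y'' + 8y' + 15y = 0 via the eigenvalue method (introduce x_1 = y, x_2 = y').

Let x_1 = y, x_2 = y'. Then x_1' = x_2 and x_2' = -15x_1 - 8x_2.
A = [[0,1],[-15,-8]]; det(A-λI) = λ^2 + 8λ + 15.
Eigenvalues λ = -3, -5 with eigenvectors (1,-3), (1,-5).

y(t) = K_1e^(-3t) + K_2e^(-5t)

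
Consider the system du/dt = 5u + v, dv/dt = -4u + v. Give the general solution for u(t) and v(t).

u(t) = C_1e^(3t) + C_2te^(3t) - C_2e^(3t), v(t) = -2C_1e^(3t) - 2C_2te^(3t) + 3C_2e^(3t)

Coefficient matrix A = [[5, 1], [-4, 1]].
Characteristic polynomial det(A - λI) = λ^2 - 6λ + 9 = 0.
Single eigenvalue λ = 3 with algebraic multiplicity 2.
Eigenvector v = (1,-2); generalized eigenvector w with (A-λI)w=v is (-1,3).
General solution: e^(3t)[C_1·v + C_2·(t·v + w)].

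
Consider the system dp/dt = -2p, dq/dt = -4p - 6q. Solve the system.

Coefficient matrix A = [[-2, 0], [-4, -6]].
Characteristic polynomial det(A - λI) = λ^2 + 8λ + 12 = 0.
Eigenvalues λ = -2, -6.
For λ=-2: (A-λI) row 2 is [-4, -4], so an eigenvector is (1, -1).
For λ=-6: (A-λI) row 1 is [4, 0], so an eigenvector is (0, 1).
General solution: c_1e^(-2t)(1,-1) + c_2e^(-6t)(0,1).

p(t) = c_1e^(-2t), q(t) = -c_1e^(-2t) + c_2e^(-6t)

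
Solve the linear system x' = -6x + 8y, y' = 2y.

x(t) = -K_1e^(2t) + K_2e^(-6t), y(t) = -K_1e^(2t)

Coefficient matrix A = [[-6, 8], [0, 2]].
Characteristic polynomial det(A - λI) = λ^2 + 4λ - 12 = 0.
Eigenvalues λ = 2, -6.
For λ=2: (A-λI) row 1 is [-8, 8], so an eigenvector is (-1, -1).
For λ=-6: (A-λI) row 1 is [0, 8], so an eigenvector is (1, 0).
General solution: K_1e^(2t)(-1,-1) + K_2e^(-6t)(1,0).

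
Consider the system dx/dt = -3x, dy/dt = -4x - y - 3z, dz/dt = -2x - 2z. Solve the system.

x(t) = C_1e^(-3t), y(t) = 5C_1e^(-3t) + C_2e^(-t) + 3C_3e^(-2t), z(t) = 2C_1e^(-3t) + C_3e^(-2t)

Coefficient matrix A = [[-3, 0, 0], [-4, -1, -3], [-2, 0, -2]].
det(A - λI) = 0 gives eigenvalues λ = -3, -1, -2.
For λ=-3: eigenvector (1,5,2).
For λ=-1: eigenvector (0,1,0).
For λ=-2: eigenvector (0,3,1).
General solution: C_1e^(-3t)(1,5,2) + C_2e^(-t)(0,1,0) + C_3e^(-2t)(0,3,1).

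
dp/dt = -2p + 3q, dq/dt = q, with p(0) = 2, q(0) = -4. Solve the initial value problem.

Coefficient matrix A = [[-2, 3], [0, 1]].
Characteristic polynomial det(A - λI) = λ^2 + λ - 2 = 0.
Eigenvalues λ = 1, -2.
For λ=1: (A-λI) row 1 is [-3, 3], so an eigenvector is (-1, -1).
For λ=-2: (A-λI) row 1 is [0, 3], so an eigenvector is (1, 0).
General solution: K_1e^(t)(-1,-1) + K_2e^(-2t)(1,0).
Applying p(0)=2, q(0)=-4 gives K_1=4, K_2=6.

p(t) = -4e^(t) + 6e^(-2t), q(t) = -4e^(t)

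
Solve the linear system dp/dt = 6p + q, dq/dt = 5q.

Coefficient matrix A = [[6, 1], [0, 5]].
Characteristic polynomial det(A - λI) = λ^2 - 11λ + 30 = 0.
Eigenvalues λ = 6, 5.
For λ=6: (A-λI) row 1 is [0, 1], so an eigenvector is (1, 0).
For λ=5: (A-λI) row 1 is [1, 1], so an eigenvector is (1, -1).
General solution: C_1e^(6t)(1,0) + C_2e^(5t)(1,-1).

p(t) = C_1e^(6t) + C_2e^(5t), q(t) = -C_2e^(5t)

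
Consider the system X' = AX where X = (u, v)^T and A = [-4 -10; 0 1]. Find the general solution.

Coefficient matrix A = [[-4, -10], [0, 1]].
Characteristic polynomial det(A - λI) = λ^2 + 3λ - 4 = 0.
Eigenvalues λ = -4, 1.
For λ=-4: (A-λI) row 1 is [0, -10], so an eigenvector is (-1, 0).
For λ=1: (A-λI) row 1 is [-5, -10], so an eigenvector is (-2, 1).
General solution: K_1e^(-4t)(-1,0) + K_2e^(t)(-2,1).

u(t) = -K_1e^(-4t) - 2K_2e^(t), v(t) = K_2e^(t)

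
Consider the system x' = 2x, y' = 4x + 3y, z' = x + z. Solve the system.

Coefficient matrix A = [[2, 0, 0], [4, 3, 0], [1, 0, 1]].
det(A - λI) = 0 gives eigenvalues λ = 2, 3, 1.
For λ=2: eigenvector (1,-4,1).
For λ=3: eigenvector (0,1,0).
For λ=1: eigenvector (0,0,1).
General solution: c_1e^(2t)(1,-4,1) + c_2e^(3t)(0,1,0) + c_3e^(t)(0,0,1).

x(t) = c_1e^(2t), y(t) = -4c_1e^(2t) + c_2e^(3t), z(t) = c_1e^(2t) + c_3e^(t)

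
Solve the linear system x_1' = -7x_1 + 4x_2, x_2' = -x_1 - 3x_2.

Coefficient matrix A = [[-7, 4], [-1, -3]].
Characteristic polynomial det(A - λI) = λ^2 + 10λ + 25 = 0.
Single eigenvalue λ = -5 with algebraic multiplicity 2.
Eigenvector v = (-2,-1); generalized eigenvector w with (A-λI)w=v is (1,0).
General solution: e^(-5t)[K_1·v + K_2·(t·v + w)].

x_1(t) = -2K_1e^(-5t) - 2K_2te^(-5t) + K_2e^(-5t), x_2(t) = -K_1e^(-5t) - K_2te^(-5t)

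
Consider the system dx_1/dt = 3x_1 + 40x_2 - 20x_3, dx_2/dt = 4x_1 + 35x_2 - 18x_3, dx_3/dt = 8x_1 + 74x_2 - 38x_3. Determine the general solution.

x_1(t) = K_2e^(3t) + 4K_3e^(-2t), x_2(t) = -K_1e^(-t) + K_2e^(3t) + 2K_3e^(-2t), x_3(t) = -2K_1e^(-t) + 2K_2e^(3t) + 5K_3e^(-2t)

Coefficient matrix A = [[3, 40, -20], [4, 35, -18], [8, 74, -38]].
det(A - λI) = 0 gives eigenvalues λ = -1, 3, -2.
For λ=-1: eigenvector (0,-1,-2).
For λ=3: eigenvector (1,1,2).
For λ=-2: eigenvector (4,2,5).
General solution: K_1e^(-t)(0,-1,-2) + K_2e^(3t)(1,1,2) + K_3e^(-2t)(4,2,5).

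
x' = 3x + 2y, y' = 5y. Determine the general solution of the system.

x(t) = -K_1e^(3t) + K_2e^(5t), y(t) = K_2e^(5t)

Coefficient matrix A = [[3, 2], [0, 5]].
Characteristic polynomial det(A - λI) = λ^2 - 8λ + 15 = 0.
Eigenvalues λ = 3, 5.
For λ=3: (A-λI) row 1 is [0, 2], so an eigenvector is (-1, 0).
For λ=5: (A-λI) row 1 is [-2, 2], so an eigenvector is (1, 1).
General solution: K_1e^(3t)(-1,0) + K_2e^(5t)(1,1).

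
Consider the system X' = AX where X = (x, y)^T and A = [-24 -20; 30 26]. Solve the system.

x(t) = 2C_1e^(6t) - C_2e^(-4t), y(t) = -3C_1e^(6t) + C_2e^(-4t)

Coefficient matrix A = [[-24, -20], [30, 26]].
Characteristic polynomial det(A - λI) = λ^2 - 2λ - 24 = 0.
Eigenvalues λ = 6, -4.
For λ=6: (A-λI) row 1 is [-30, -20], so an eigenvector is (2, -3).
For λ=-4: (A-λI) row 1 is [-20, -20], so an eigenvector is (-1, 1).
General solution: C_1e^(6t)(2,-3) + C_2e^(-4t)(-1,1).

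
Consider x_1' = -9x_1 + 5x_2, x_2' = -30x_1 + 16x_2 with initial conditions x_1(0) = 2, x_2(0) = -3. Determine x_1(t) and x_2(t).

x_1(t) = -7e^(6t) + 9e^(t), x_2(t) = -21e^(6t) + 18e^(t)

Coefficient matrix A = [[-9, 5], [-30, 16]].
Characteristic polynomial det(A - λI) = λ^2 - 7λ + 6 = 0.
Eigenvalues λ = 6, 1.
For λ=6: (A-λI) row 1 is [-15, 5], so an eigenvector is (-1, -3).
For λ=1: (A-λI) row 1 is [-10, 5], so an eigenvector is (-1, -2).
General solution: C_1e^(6t)(-1,-3) + C_2e^(t)(-1,-2).
Applying x_1(0)=2, x_2(0)=-3 gives C_1=7, C_2=-9.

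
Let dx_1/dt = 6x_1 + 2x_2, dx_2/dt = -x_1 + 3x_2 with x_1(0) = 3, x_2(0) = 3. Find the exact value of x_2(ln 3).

-729

A = [[6,2],[-1,3]]; eigenvalues λ = 4, 5.
Eigenvectors: (-1,1) for λ=4, (2,-1) for λ=5.
From the initial condition, c_1 = 9, c_2 = 6.
x_2(ln 3) = (9)(3^4)(1) + (6)(3^5)(-1) = -729.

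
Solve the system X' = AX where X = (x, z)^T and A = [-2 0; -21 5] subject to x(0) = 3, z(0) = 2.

Coefficient matrix A = [[-2, 0], [-21, 5]].
Characteristic polynomial det(A - λI) = λ^2 - 3λ - 10 = 0.
Eigenvalues λ = -2, 5.
For λ=-2: (A-λI) row 2 is [-21, 7], so an eigenvector is (-1, -3).
For λ=5: (A-λI) row 1 is [-7, 0], so an eigenvector is (0, -1).
General solution: C_1e^(-2t)(-1,-3) + C_2e^(5t)(0,-1).
Applying x(0)=3, z(0)=2 gives C_1=-3, C_2=7.

x(t) = 3e^(-2t), z(t) = -7e^(5t) + 9e^(-2t)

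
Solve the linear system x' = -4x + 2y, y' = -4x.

x(t) = c_1e^(-2t)cos(2t) + c_2e^(-2t)sin(2t), y(t) = -c_1e^(-2t)sin(2t) + c_1e^(-2t)cos(2t) + c_2e^(-2t)sin(2t) + c_2e^(-2t)cos(2t)

Coefficient matrix A = [[-4, 2], [-4, 0]].
Characteristic polynomial det(A - λI) = λ^2 + 4λ + 8 = 0.
Eigenvalues λ = -2 ± 2i (complex conjugate pair).
For λ=-2+2i: an eigenvector is (1,1) - i(0,-1) = (1, 1 + i).
A real fundamental pair from Re and Im of e^((-2+2i)t)v: X_1 = e^(-2t)(cos(2t)·(1,1) + sin(2t)·(0,-1)), X_2 = e^(-2t)(sin(2t)·(1,1) - cos(2t)·(0,-1)).
General solution: c_1X_1 + c_2X_2.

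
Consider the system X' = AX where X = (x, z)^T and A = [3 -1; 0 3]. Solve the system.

Coefficient matrix A = [[3, -1], [0, 3]].
Characteristic polynomial det(A - λI) = λ^2 - 6λ + 9 = 0.
Single eigenvalue λ = 3 with algebraic multiplicity 2.
Eigenvector v = (1,0); generalized eigenvector w with (A-λI)w=v is (2,-1).
General solution: e^(3t)[C_1·v + C_2·(t·v + w)].

x(t) = C_1e^(3t) + C_2te^(3t) + 2C_2e^(3t), z(t) = -C_2e^(3t)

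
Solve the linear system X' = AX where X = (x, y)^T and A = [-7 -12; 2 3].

x(t) = 3K_1e^(-3t) + 2K_2e^(-t), y(t) = -K_1e^(-3t) - K_2e^(-t)

Coefficient matrix A = [[-7, -12], [2, 3]].
Characteristic polynomial det(A - λI) = λ^2 + 4λ + 3 = 0.
Eigenvalues λ = -3, -1.
For λ=-3: (A-λI) row 1 is [-4, -12], so an eigenvector is (3, -1).
For λ=-1: (A-λI) row 1 is [-6, -12], so an eigenvector is (2, -1).
General solution: K_1e^(-3t)(3,-1) + K_2e^(-t)(2,-1).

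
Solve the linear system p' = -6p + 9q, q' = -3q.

p(t) = -3c_1e^(-3t) + c_2e^(-6t), q(t) = -c_1e^(-3t)

Coefficient matrix A = [[-6, 9], [0, -3]].
Characteristic polynomial det(A - λI) = λ^2 + 9λ + 18 = 0.
Eigenvalues λ = -3, -6.
For λ=-3: (A-λI) row 1 is [-3, 9], so an eigenvector is (-3, -1).
For λ=-6: (A-λI) row 1 is [0, 9], so an eigenvector is (1, 0).
General solution: c_1e^(-3t)(-3,-1) + c_2e^(-6t)(1,0).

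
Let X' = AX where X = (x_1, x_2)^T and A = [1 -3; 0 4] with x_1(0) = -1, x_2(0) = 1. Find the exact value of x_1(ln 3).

-81

A = [[1,-3],[0,4]]; eigenvalues λ = 1, 4.
Eigenvectors: (-1,0) for λ=1, (1,-1) for λ=4.
From the initial condition, c_1 = 0, c_2 = -1.
x_1(ln 3) = (0)(3^1)(-1) + (-1)(3^4)(1) = -81.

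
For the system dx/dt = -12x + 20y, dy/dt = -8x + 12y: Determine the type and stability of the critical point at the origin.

center

A = [[-12,20],[-8,12]]; det(A-λI) = λ^2 + 16.
λ = 0 ± 4i: zero real part.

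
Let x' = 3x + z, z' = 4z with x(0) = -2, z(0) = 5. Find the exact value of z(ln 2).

A = [[3,1],[0,4]]; eigenvalues λ = 3, 4.
Eigenvectors: (1,0) for λ=3, (-1,-1) for λ=4.
From the initial condition, c_1 = -7, c_2 = -5.
z(ln 2) = (-7)(2^3)(0) + (-5)(2^4)(-1) = 80.

80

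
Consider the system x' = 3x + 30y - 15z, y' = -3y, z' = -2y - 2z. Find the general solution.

Coefficient matrix A = [[3, 30, -15], [0, -3, 0], [0, -2, -2]].
det(A - λI) = 0 gives eigenvalues λ = 3, -2, -3.
For λ=3: eigenvector (1,0,0).
For λ=-2: eigenvector (3,0,1).
For λ=-3: eigenvector (0,1,2).
General solution: C_1e^(3t)(1,0,0) + C_2e^(-2t)(3,0,1) + C_3e^(-3t)(0,1,2).

x(t) = C_1e^(3t) + 3C_2e^(-2t), y(t) = C_3e^(-3t), z(t) = C_2e^(-2t) + 2C_3e^(-3t)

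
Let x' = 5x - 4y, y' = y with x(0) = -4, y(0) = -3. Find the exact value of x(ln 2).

-38

A = [[5,-4],[0,1]]; eigenvalues λ = 5, 1.
Eigenvectors: (-1,0) for λ=5, (1,1) for λ=1.
From the initial condition, c_1 = 1, c_2 = -3.
x(ln 2) = (1)(2^5)(-1) + (-3)(2^1)(1) = -38.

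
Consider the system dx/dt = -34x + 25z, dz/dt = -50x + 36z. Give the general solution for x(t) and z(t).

x(t) = 2C_1e^(t)sin(5t) - C_1e^(t)cos(5t) - C_2e^(t)sin(5t) - 2C_2e^(t)cos(5t), z(t) = 3C_1e^(t)sin(5t) - C_1e^(t)cos(5t) - C_2e^(t)sin(5t) - 3C_2e^(t)cos(5t)

Coefficient matrix A = [[-34, 25], [-50, 36]].
Characteristic polynomial det(A - λI) = λ^2 - 2λ + 26 = 0.
Eigenvalues λ = 1 ± 5i (complex conjugate pair).
For λ=1+5i: an eigenvector is (-1,-1) - i(2,3) = (-1 - 2i, -1 - 3i).
A real fundamental pair from Re and Im of e^((1+5i)t)v: X_1 = e^(t)(cos(5t)·(-1,-1) + sin(5t)·(2,3)), X_2 = e^(t)(sin(5t)·(-1,-1) - cos(5t)·(2,3)).
General solution: C_1X_1 + C_2X_2.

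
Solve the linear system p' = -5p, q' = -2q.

p(t) = c_2e^(-5t), q(t) = -c_1e^(-2t)

Coefficient matrix A = [[-5, 0], [0, -2]].
Characteristic polynomial det(A - λI) = λ^2 + 7λ + 10 = 0.
Eigenvalues λ = -2, -5.
For λ=-2: (A-λI) row 1 is [-3, 0], so an eigenvector is (0, -1).
For λ=-5: (A-λI) row 2 is [0, 3], so an eigenvector is (1, 0).
General solution: c_1e^(-2t)(0,-1) + c_2e^(-5t)(1,0).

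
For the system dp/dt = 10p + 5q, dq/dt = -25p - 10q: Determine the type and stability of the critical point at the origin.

A = [[10,5],[-25,-10]]; det(A-λI) = λ^2 + 25.
λ = 0 ± 5i: zero real part.

center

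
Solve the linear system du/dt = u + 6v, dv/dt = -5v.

u(t) = -C_1e^(t) + C_2e^(-5t), v(t) = -C_2e^(-5t)

Coefficient matrix A = [[1, 6], [0, -5]].
Characteristic polynomial det(A - λI) = λ^2 + 4λ - 5 = 0.
Eigenvalues λ = 1, -5.
For λ=1: (A-λI) row 1 is [0, 6], so an eigenvector is (-1, 0).
For λ=-5: (A-λI) row 1 is [6, 6], so an eigenvector is (1, -1).
General solution: C_1e^(t)(-1,0) + C_2e^(-5t)(1,-1).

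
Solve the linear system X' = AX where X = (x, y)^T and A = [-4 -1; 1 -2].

Coefficient matrix A = [[-4, -1], [1, -2]].
Characteristic polynomial det(A - λI) = λ^2 + 6λ + 9 = 0.
Single eigenvalue λ = -3 with algebraic multiplicity 2.
Eigenvector v = (1,-1); generalized eigenvector w with (A-λI)w=v is (-2,1).
General solution: e^(-3t)[C_1·v + C_2·(t·v + w)].

x(t) = C_1e^(-3t) + C_2te^(-3t) - 2C_2e^(-3t), y(t) = -C_1e^(-3t) - C_2te^(-3t) + C_2e^(-3t)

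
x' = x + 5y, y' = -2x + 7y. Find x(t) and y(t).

Coefficient matrix A = [[1, 5], [-2, 7]].
Characteristic polynomial det(A - λI) = λ^2 - 8λ + 17 = 0.
Eigenvalues λ = 4 ± i (complex conjugate pair).
For λ=4+i: an eigenvector is (1,1) - i(2,1) = (1 - 2i, 1 - i).
A real fundamental pair from Re and Im of e^((4+i)t)v: X_1 = e^(4t)(cos(t)·(1,1) + sin(t)·(2,1)), X_2 = e^(4t)(sin(t)·(1,1) - cos(t)·(2,1)).
General solution: C_1X_1 + C_2X_2.

x(t) = 2C_1e^(4t)sin(t) + C_1e^(4t)cos(t) + C_2e^(4t)sin(t) - 2C_2e^(4t)cos(t), y(t) = C_1e^(4t)sin(t) + C_1e^(4t)cos(t) + C_2e^(4t)sin(t) - C_2e^(4t)cos(t)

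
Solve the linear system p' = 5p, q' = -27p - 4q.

p(t) = c_2e^(5t), q(t) = c_1e^(-4t) - 3c_2e^(5t)

Coefficient matrix A = [[5, 0], [-27, -4]].
Characteristic polynomial det(A - λI) = λ^2 - λ - 20 = 0.
Eigenvalues λ = -4, 5.
For λ=-4: (A-λI) row 1 is [9, 0], so an eigenvector is (0, 1).
For λ=5: (A-λI) row 2 is [-27, -9], so an eigenvector is (1, -3).
General solution: c_1e^(-4t)(0,1) + c_2e^(5t)(1,-3).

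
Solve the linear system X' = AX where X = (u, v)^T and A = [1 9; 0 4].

u(t) = 3C_1e^(4t) + C_2e^(t), v(t) = C_1e^(4t)

Coefficient matrix A = [[1, 9], [0, 4]].
Characteristic polynomial det(A - λI) = λ^2 - 5λ + 4 = 0.
Eigenvalues λ = 4, 1.
For λ=4: (A-λI) row 1 is [-3, 9], so an eigenvector is (3, 1).
For λ=1: (A-λI) row 1 is [0, 9], so an eigenvector is (1, 0).
General solution: C_1e^(4t)(3,1) + C_2e^(t)(1,0).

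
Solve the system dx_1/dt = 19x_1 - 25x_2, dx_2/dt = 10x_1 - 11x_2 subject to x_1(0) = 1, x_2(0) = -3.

x_1(t) = 18e^(4t)sin(5t) + e^(4t)cos(5t), x_2(t) = 11e^(4t)sin(5t) - 3e^(4t)cos(5t)

Coefficient matrix A = [[19, -25], [10, -11]].
Characteristic polynomial det(A - λI) = λ^2 - 8λ + 41 = 0.
Eigenvalues λ = 4 ± 5i (complex conjugate pair).
For λ=4+5i: an eigenvector is (-1,-1) - i(2,1) = (-1 - 2i, -1 - i).
A real fundamental pair from Re and Im of e^((4+5i)t)v: X_1 = e^(4t)(cos(5t)·(-1,-1) + sin(5t)·(2,1)), X_2 = e^(4t)(sin(5t)·(-1,-1) - cos(5t)·(2,1)).
General solution: C_1X_1 + C_2X_2.
Applying x_1(0)=1, x_2(0)=-3 gives C_1=7, C_2=-4.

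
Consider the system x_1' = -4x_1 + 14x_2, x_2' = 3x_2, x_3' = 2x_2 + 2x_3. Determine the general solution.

x_1(t) = 2K_2e^(3t) + K_3e^(-4t), x_2(t) = K_2e^(3t), x_3(t) = K_1e^(2t) + 2K_2e^(3t)

Coefficient matrix A = [[-4, 14, 0], [0, 3, 0], [0, 2, 2]].
det(A - λI) = 0 gives eigenvalues λ = 2, 3, -4.
For λ=2: eigenvector (0,0,1).
For λ=3: eigenvector (2,1,2).
For λ=-4: eigenvector (1,0,0).
General solution: K_1e^(2t)(0,0,1) + K_2e^(3t)(2,1,2) + K_3e^(-4t)(1,0,0).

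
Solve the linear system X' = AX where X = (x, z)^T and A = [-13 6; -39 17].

Coefficient matrix A = [[-13, 6], [-39, 17]].
Characteristic polynomial det(A - λI) = λ^2 - 4λ + 13 = 0.
Eigenvalues λ = 2 ± 3i (complex conjugate pair).
For λ=2+3i: an eigenvector is (1,2) - i(-1,-3) = (1 + i, 2 + 3i).
A real fundamental pair from Re and Im of e^((2+3i)t)v: X_1 = e^(2t)(cos(3t)·(1,2) + sin(3t)·(-1,-3)), X_2 = e^(2t)(sin(3t)·(1,2) - cos(3t)·(-1,-3)).
General solution: c_1X_1 + c_2X_2.

x(t) = -c_1e^(2t)sin(3t) + c_1e^(2t)cos(3t) + c_2e^(2t)sin(3t) + c_2e^(2t)cos(3t), z(t) = -3c_1e^(2t)sin(3t) + 2c_1e^(2t)cos(3t) + 2c_2e^(2t)sin(3t) + 3c_2e^(2t)cos(3t)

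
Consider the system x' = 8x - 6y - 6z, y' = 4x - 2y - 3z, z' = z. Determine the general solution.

Coefficient matrix A = [[8, -6, -6], [4, -2, -3], [0, 0, 1]].
det(A - λI) = 0 gives eigenvalues λ = 1, 2, 4.
For λ=1: eigenvector (0,-1,1).
For λ=2: eigenvector (1,1,0).
For λ=4: eigenvector (3,2,0).
General solution: K_1e^(t)(0,-1,1) + K_2e^(2t)(1,1,0) + K_3e^(4t)(3,2,0).

x(t) = K_2e^(2t) + 3K_3e^(4t), y(t) = -K_1e^(t) + K_2e^(2t) + 2K_3e^(4t), z(t) = K_1e^(t)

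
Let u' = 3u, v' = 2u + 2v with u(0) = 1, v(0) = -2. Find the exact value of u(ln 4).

A = [[3,0],[2,2]]; eigenvalues λ = 2, 3.
Eigenvectors: (0,1) for λ=2, (1,2) for λ=3.
From the initial condition, c_1 = -4, c_2 = 1.
u(ln 4) = (-4)(4^2)(0) + (1)(4^3)(1) = 64.

64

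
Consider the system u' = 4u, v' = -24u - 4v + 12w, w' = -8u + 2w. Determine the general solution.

Coefficient matrix A = [[4, 0, 0], [-24, -4, 12], [-8, 0, 2]].
det(A - λI) = 0 gives eigenvalues λ = 2, -4, 4.
For λ=2: eigenvector (0,2,1).
For λ=-4: eigenvector (0,1,0).
For λ=4: eigenvector (1,-9,-4).
General solution: c_1e^(2t)(0,2,1) + c_2e^(-4t)(0,1,0) + c_3e^(4t)(1,-9,-4).

u(t) = c_3e^(4t), v(t) = 2c_1e^(2t) + c_2e^(-4t) - 9c_3e^(4t), w(t) = c_1e^(2t) - 4c_3e^(4t)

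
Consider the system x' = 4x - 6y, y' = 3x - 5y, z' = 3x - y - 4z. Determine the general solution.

x(t) = 2C_1e^(t) + C_2e^(-2t), y(t) = C_1e^(t) + C_2e^(-2t), z(t) = C_1e^(t) + C_2e^(-2t) + C_3e^(-4t)

Coefficient matrix A = [[4, -6, 0], [3, -5, 0], [3, -1, -4]].
det(A - λI) = 0 gives eigenvalues λ = 1, -2, -4.
For λ=1: eigenvector (2,1,1).
For λ=-2: eigenvector (1,1,1).
For λ=-4: eigenvector (0,0,1).
General solution: C_1e^(t)(2,1,1) + C_2e^(-2t)(1,1,1) + C_3e^(-4t)(0,0,1).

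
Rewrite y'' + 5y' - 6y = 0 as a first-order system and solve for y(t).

y(t) = K_1e^(t) + K_2e^(-6t)

Let x_1 = y, x_2 = y'. Then x_1' = x_2 and x_2' = 6x_1 - 5x_2.
A = [[0,1],[6,-5]]; det(A-λI) = λ^2 + 5λ - 6.
Eigenvalues λ = 1, -6 with eigenvectors (1,1), (1,-6).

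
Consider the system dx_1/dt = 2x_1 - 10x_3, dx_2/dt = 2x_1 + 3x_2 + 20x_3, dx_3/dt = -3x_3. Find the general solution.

Coefficient matrix A = [[2, 0, -10], [2, 3, 20], [0, 0, -3]].
det(A - λI) = 0 gives eigenvalues λ = -3, 3, 2.
For λ=-3: eigenvector (2,-4,1).
For λ=3: eigenvector (0,1,0).
For λ=2: eigenvector (1,-2,0).
General solution: C_1e^(-3t)(2,-4,1) + C_2e^(3t)(0,1,0) + C_3e^(2t)(1,-2,0).

x_1(t) = 2C_1e^(-3t) + C_3e^(2t), x_2(t) = -4C_1e^(-3t) + C_2e^(3t) - 2C_3e^(2t), x_3(t) = C_1e^(-3t)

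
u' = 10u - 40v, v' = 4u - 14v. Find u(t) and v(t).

u(t) = 3K_1e^(-2t)sin(4t) + K_1e^(-2t)cos(4t) + K_2e^(-2t)sin(4t) - 3K_2e^(-2t)cos(4t), v(t) = K_1e^(-2t)sin(4t) - K_2e^(-2t)cos(4t)

Coefficient matrix A = [[10, -40], [4, -14]].
Characteristic polynomial det(A - λI) = λ^2 + 4λ + 20 = 0.
Eigenvalues λ = -2 ± 4i (complex conjugate pair).
For λ=-2+4i: an eigenvector is (1,0) - i(3,1) = (1 - 3i, 0 - i).
A real fundamental pair from Re and Im of e^((-2+4i)t)v: X_1 = e^(-2t)(cos(4t)·(1,0) + sin(4t)·(3,1)), X_2 = e^(-2t)(sin(4t)·(1,0) - cos(4t)·(3,1)).
General solution: K_1X_1 + K_2X_2.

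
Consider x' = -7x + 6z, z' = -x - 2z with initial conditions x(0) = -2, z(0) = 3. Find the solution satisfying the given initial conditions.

x(t) = 22e^(-4t) - 24e^(-5t), z(t) = 11e^(-4t) - 8e^(-5t)

Coefficient matrix A = [[-7, 6], [-1, -2]].
Characteristic polynomial det(A - λI) = λ^2 + 9λ + 20 = 0.
Eigenvalues λ = -4, -5.
For λ=-4: (A-λI) row 1 is [-3, 6], so an eigenvector is (-2, -1).
For λ=-5: (A-λI) row 1 is [-2, 6], so an eigenvector is (3, 1).
General solution: K_1e^(-4t)(-2,-1) + K_2e^(-5t)(3,1).
Applying x(0)=-2, z(0)=3 gives K_1=-11, K_2=-8.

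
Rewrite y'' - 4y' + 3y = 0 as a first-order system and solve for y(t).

y(t) = K_1e^(3t) + K_2e^(t)

Let x_1 = y, x_2 = y'. Then x_1' = x_2 and x_2' = -3x_1 + 4x_2.
A = [[0,1],[-3,4]]; det(A-λI) = λ^2 - 4λ + 3.
Eigenvalues λ = 3, 1 with eigenvectors (1,3), (1,1).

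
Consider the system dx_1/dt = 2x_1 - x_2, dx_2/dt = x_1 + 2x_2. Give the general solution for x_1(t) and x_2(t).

Coefficient matrix A = [[2, -1], [1, 2]].
Characteristic polynomial det(A - λI) = λ^2 - 4λ + 5 = 0.
Eigenvalues λ = 2 ± i (complex conjugate pair).
For λ=2+i: an eigenvector is (0,-1) - i(1,0) = (0 - i, -1).
A real fundamental pair from Re and Im of e^((2+i)t)v: X_1 = e^(2t)(cos(t)·(0,-1) + sin(t)·(1,0)), X_2 = e^(2t)(sin(t)·(0,-1) - cos(t)·(1,0)).
General solution: K_1X_1 + K_2X_2.

x_1(t) = K_1e^(2t)sin(t) - K_2e^(2t)cos(t), x_2(t) = -K_1e^(2t)cos(t) - K_2e^(2t)sin(t)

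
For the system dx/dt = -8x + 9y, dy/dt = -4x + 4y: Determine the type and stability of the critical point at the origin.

stable improper node

A = [[-8,9],[-4,4]]; det(A-λI) = λ^2 + 4λ + 4.
repeated λ = -2 with a single eigenvector.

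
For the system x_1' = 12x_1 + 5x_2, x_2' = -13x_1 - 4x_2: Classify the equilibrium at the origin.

A = [[12,5],[-13,-4]]; det(A-λI) = λ^2 - 8λ + 17.
λ = 4 ± i: positive real part.

unstable spiral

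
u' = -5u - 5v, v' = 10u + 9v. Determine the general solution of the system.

Coefficient matrix A = [[-5, -5], [10, 9]].
Characteristic polynomial det(A - λI) = λ^2 - 4λ + 5 = 0.
Eigenvalues λ = 2 ± i (complex conjugate pair).
For λ=2+i: an eigenvector is (2,-3) - i(1,-1) = (2 - i, -3 + i).
A real fundamental pair from Re and Im of e^((2+i)t)v: X_1 = e^(2t)(cos(t)·(2,-3) + sin(t)·(1,-1)), X_2 = e^(2t)(sin(t)·(2,-3) - cos(t)·(1,-1)).
General solution: C_1X_1 + C_2X_2.

u(t) = C_1e^(2t)sin(t) + 2C_1e^(2t)cos(t) + 2C_2e^(2t)sin(t) - C_2e^(2t)cos(t), v(t) = -C_1e^(2t)sin(t) - 3C_1e^(2t)cos(t) - 3C_2e^(2t)sin(t) + C_2e^(2t)cos(t)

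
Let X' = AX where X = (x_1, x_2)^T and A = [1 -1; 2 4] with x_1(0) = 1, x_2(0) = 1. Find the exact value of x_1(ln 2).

A = [[1,-1],[2,4]]; eigenvalues λ = 2, 3.
Eigenvectors: (-1,1) for λ=2, (1,-2) for λ=3.
From the initial condition, c_1 = -3, c_2 = -2.
x_1(ln 2) = (-3)(2^2)(-1) + (-2)(2^3)(1) = -4.

-4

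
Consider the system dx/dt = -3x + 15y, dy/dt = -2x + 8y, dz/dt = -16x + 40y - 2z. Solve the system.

Coefficient matrix A = [[-3, 15, 0], [-2, 8, 0], [-16, 40, -2]].
det(A - λI) = 0 gives eigenvalues λ = 3, 2, -2.
For λ=3: eigenvector (-5,-2,0).
For λ=2: eigenvector (3,1,-2).
For λ=-2: eigenvector (0,0,1).
General solution: K_1e^(3t)(-5,-2,0) + K_2e^(2t)(3,1,-2) + K_3e^(-2t)(0,0,1).

x(t) = -5K_1e^(3t) + 3K_2e^(2t), y(t) = -2K_1e^(3t) + K_2e^(2t), z(t) = -2K_2e^(2t) + K_3e^(-2t)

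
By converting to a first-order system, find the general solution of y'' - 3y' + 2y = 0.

y(t) = K_1e^(t) + K_2e^(2t)

Let x_1 = y, x_2 = y'. Then x_1' = x_2 and x_2' = -2x_1 + 3x_2.
A = [[0,1],[-2,3]]; det(A-λI) = λ^2 - 3λ + 2.
Eigenvalues λ = 1, 2 with eigenvectors (1,1), (1,2).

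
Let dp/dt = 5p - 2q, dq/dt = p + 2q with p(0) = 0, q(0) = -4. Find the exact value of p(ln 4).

A = [[5,-2],[1,2]]; eigenvalues λ = 4, 3.
Eigenvectors: (-2,-1) for λ=4, (-1,-1) for λ=3.
From the initial condition, c_1 = -4, c_2 = 8.
p(ln 4) = (-4)(4^4)(-2) + (8)(4^3)(-1) = 1536.

1536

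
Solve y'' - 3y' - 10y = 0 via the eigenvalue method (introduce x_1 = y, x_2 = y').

Let x_1 = y, x_2 = y'. Then x_1' = x_2 and x_2' = 10x_1 + 3x_2.
A = [[0,1],[10,3]]; det(A-λI) = λ^2 - 3λ - 10.
Eigenvalues λ = 5, -2 with eigenvectors (1,5), (1,-2).

y(t) = c_1e^(5t) + c_2e^(-2t)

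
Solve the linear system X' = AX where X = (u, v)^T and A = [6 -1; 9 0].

Coefficient matrix A = [[6, -1], [9, 0]].
Characteristic polynomial det(A - λI) = λ^2 - 6λ + 9 = 0.
Single eigenvalue λ = 3 with algebraic multiplicity 2.
Eigenvector v = (1,3); generalized eigenvector w with (A-λI)w=v is (0,-1).
General solution: e^(3t)[c_1·v + c_2·(t·v + w)].

u(t) = c_1e^(3t) + c_2te^(3t), v(t) = 3c_1e^(3t) + 3c_2te^(3t) - c_2e^(3t)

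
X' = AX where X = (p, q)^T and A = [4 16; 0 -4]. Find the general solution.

p(t) = -2C_1e^(-4t) - C_2e^(4t), q(t) = C_1e^(-4t)

Coefficient matrix A = [[4, 16], [0, -4]].
Characteristic polynomial det(A - λI) = λ^2 - 16 = 0.
Eigenvalues λ = -4, 4.
For λ=-4: (A-λI) row 1 is [8, 16], so an eigenvector is (-2, 1).
For λ=4: (A-λI) row 1 is [0, 16], so an eigenvector is (-1, 0).
General solution: C_1e^(-4t)(-2,1) + C_2e^(4t)(-1,0).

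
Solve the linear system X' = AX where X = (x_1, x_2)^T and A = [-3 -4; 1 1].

x_1(t) = -2K_1e^(-t) - 2K_2te^(-t) + K_2e^(-t), x_2(t) = K_1e^(-t) + K_2te^(-t)

Coefficient matrix A = [[-3, -4], [1, 1]].
Characteristic polynomial det(A - λI) = λ^2 + 2λ + 1 = 0.
Single eigenvalue λ = -1 with algebraic multiplicity 2.
Eigenvector v = (-2,1); generalized eigenvector w with (A-λI)w=v is (1,0).
General solution: e^(-t)[K_1·v + K_2·(t·v + w)].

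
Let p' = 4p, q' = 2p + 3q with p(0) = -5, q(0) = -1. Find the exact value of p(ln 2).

A = [[4,0],[2,3]]; eigenvalues λ = 3, 4.
Eigenvectors: (0,1) for λ=3, (1,2) for λ=4.
From the initial condition, c_1 = 9, c_2 = -5.
p(ln 2) = (9)(2^3)(0) + (-5)(2^4)(1) = -80.

-80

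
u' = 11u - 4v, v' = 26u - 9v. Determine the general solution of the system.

Coefficient matrix A = [[11, -4], [26, -9]].
Characteristic polynomial det(A - λI) = λ^2 - 2λ + 5 = 0.
Eigenvalues λ = 1 ± 2i (complex conjugate pair).
For λ=1+2i: an eigenvector is (-1,-3) - i(1,2) = (-1 - i, -3 - 2i).
A real fundamental pair from Re and Im of e^((1+2i)t)v: X_1 = e^(t)(cos(2t)·(-1,-3) + sin(2t)·(1,2)), X_2 = e^(t)(sin(2t)·(-1,-3) - cos(2t)·(1,2)).
General solution: C_1X_1 + C_2X_2.

u(t) = C_1e^(t)sin(2t) - C_1e^(t)cos(2t) - C_2e^(t)sin(2t) - C_2e^(t)cos(2t), v(t) = 2C_1e^(t)sin(2t) - 3C_1e^(t)cos(2t) - 3C_2e^(t)sin(2t) - 2C_2e^(t)cos(2t)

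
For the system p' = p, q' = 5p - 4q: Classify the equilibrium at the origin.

A = [[1,0],[5,-4]]; det(A-λI) = λ^2 + 3λ - 4.
λ = 1, -4: opposite signs.

saddle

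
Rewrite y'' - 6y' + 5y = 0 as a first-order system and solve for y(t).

y(t) = K_1e^(5t) + K_2e^(t)

Let x_1 = y, x_2 = y'. Then x_1' = x_2 and x_2' = -5x_1 + 6x_2.
A = [[0,1],[-5,6]]; det(A-λI) = λ^2 - 6λ + 5.
Eigenvalues λ = 5, 1 with eigenvectors (1,5), (1,1).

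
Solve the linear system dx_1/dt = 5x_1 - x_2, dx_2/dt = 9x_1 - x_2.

Coefficient matrix A = [[5, -1], [9, -1]].
Characteristic polynomial det(A - λI) = λ^2 - 4λ + 4 = 0.
Single eigenvalue λ = 2 with algebraic multiplicity 2.
Eigenvector v = (-1,-3); generalized eigenvector w with (A-λI)w=v is (-1,-2).
General solution: e^(2t)[c_1·v + c_2·(t·v + w)].

x_1(t) = -c_1e^(2t) - c_2te^(2t) - c_2e^(2t), x_2(t) = -3c_1e^(2t) - 3c_2te^(2t) - 2c_2e^(2t)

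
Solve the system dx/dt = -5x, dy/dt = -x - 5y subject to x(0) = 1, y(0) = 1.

x(t) = e^(-5t), y(t) = -te^(-5t) + e^(-5t)

Coefficient matrix A = [[-5, 0], [-1, -5]].
Characteristic polynomial det(A - λI) = λ^2 + 10λ + 25 = 0.
Single eigenvalue λ = -5 with algebraic multiplicity 2.
Eigenvector v = (0,1); generalized eigenvector w with (A-λI)w=v is (-1,0).
General solution: e^(-5t)[K_1·v + K_2·(t·v + w)].
Applying x(0)=1, y(0)=1 gives K_1=1, K_2=-1.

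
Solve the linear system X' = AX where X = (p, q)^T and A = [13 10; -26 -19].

Coefficient matrix A = [[13, 10], [-26, -19]].
Characteristic polynomial det(A - λI) = λ^2 + 6λ + 13 = 0.
Eigenvalues λ = -3 ± 2i (complex conjugate pair).
For λ=-3+2i: an eigenvector is (-1,2) - i(2,-3) = (-1 - 2i, 2 + 3i).
A real fundamental pair from Re and Im of e^((-3+2i)t)v: X_1 = e^(-3t)(cos(2t)·(-1,2) + sin(2t)·(2,-3)), X_2 = e^(-3t)(sin(2t)·(-1,2) - cos(2t)·(2,-3)).
General solution: K_1X_1 + K_2X_2.

p(t) = 2K_1e^(-3t)sin(2t) - K_1e^(-3t)cos(2t) - K_2e^(-3t)sin(2t) - 2K_2e^(-3t)cos(2t), q(t) = -3K_1e^(-3t)sin(2t) + 2K_1e^(-3t)cos(2t) + 2K_2e^(-3t)sin(2t) + 3K_2e^(-3t)cos(2t)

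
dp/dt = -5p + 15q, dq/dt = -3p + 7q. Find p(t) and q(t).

p(t) = C_1e^(t)sin(3t) + 2C_1e^(t)cos(3t) + 2C_2e^(t)sin(3t) - C_2e^(t)cos(3t), q(t) = C_1e^(t)cos(3t) + C_2e^(t)sin(3t)

Coefficient matrix A = [[-5, 15], [-3, 7]].
Characteristic polynomial det(A - λI) = λ^2 - 2λ + 10 = 0.
Eigenvalues λ = 1 ± 3i (complex conjugate pair).
For λ=1+3i: an eigenvector is (2,1) - i(1,0) = (2 - i, 1).
A real fundamental pair from Re and Im of e^((1+3i)t)v: X_1 = e^(t)(cos(3t)·(2,1) + sin(3t)·(1,0)), X_2 = e^(t)(sin(3t)·(2,1) - cos(3t)·(1,0)).
General solution: C_1X_1 + C_2X_2.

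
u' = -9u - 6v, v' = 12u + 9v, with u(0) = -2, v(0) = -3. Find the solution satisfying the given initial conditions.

Coefficient matrix A = [[-9, -6], [12, 9]].
Characteristic polynomial det(A - λI) = λ^2 - 9 = 0.
Eigenvalues λ = -3, 3.
For λ=-3: (A-λI) row 1 is [-6, -6], so an eigenvector is (-1, 1).
For λ=3: (A-λI) row 1 is [-12, -6], so an eigenvector is (-1, 2).
General solution: C_1e^(-3t)(-1,1) + C_2e^(3t)(-1,2).
Applying u(0)=-2, v(0)=-3 gives C_1=7, C_2=-5.

u(t) = 5e^(3t) - 7e^(-3t), v(t) = -10e^(3t) + 7e^(-3t)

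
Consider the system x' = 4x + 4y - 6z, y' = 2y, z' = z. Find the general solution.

x(t) = c_1e^(4t) - 2c_2e^(2t) + 2c_3e^(t), y(t) = c_2e^(2t), z(t) = c_3e^(t)

Coefficient matrix A = [[4, 4, -6], [0, 2, 0], [0, 0, 1]].
det(A - λI) = 0 gives eigenvalues λ = 4, 2, 1.
For λ=4: eigenvector (1,0,0).
For λ=2: eigenvector (-2,1,0).
For λ=1: eigenvector (2,0,1).
General solution: c_1e^(4t)(1,0,0) + c_2e^(2t)(-2,1,0) + c_3e^(t)(2,0,1).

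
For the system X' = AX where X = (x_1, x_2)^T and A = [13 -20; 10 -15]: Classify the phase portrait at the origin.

stable spiral

A = [[13,-20],[10,-15]]; det(A-λI) = λ^2 + 2λ + 5.
λ = -1 ± 2i: negative real part.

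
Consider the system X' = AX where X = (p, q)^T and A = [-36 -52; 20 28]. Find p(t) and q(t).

p(t) = -3K_1e^(-4t)sin(4t) + 2K_1e^(-4t)cos(4t) + 2K_2e^(-4t)sin(4t) + 3K_2e^(-4t)cos(4t), q(t) = 2K_1e^(-4t)sin(4t) - K_1e^(-4t)cos(4t) - K_2e^(-4t)sin(4t) - 2K_2e^(-4t)cos(4t)

Coefficient matrix A = [[-36, -52], [20, 28]].
Characteristic polynomial det(A - λI) = λ^2 + 8λ + 32 = 0.
Eigenvalues λ = -4 ± 4i (complex conjugate pair).
For λ=-4+4i: an eigenvector is (2,-1) - i(-3,2) = (2 + 3i, -1 - 2i).
A real fundamental pair from Re and Im of e^((-4+4i)t)v: X_1 = e^(-4t)(cos(4t)·(2,-1) + sin(4t)·(-3,2)), X_2 = e^(-4t)(sin(4t)·(2,-1) - cos(4t)·(-3,2)).
General solution: K_1X_1 + K_2X_2.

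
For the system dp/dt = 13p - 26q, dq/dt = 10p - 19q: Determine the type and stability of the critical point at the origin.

A = [[13,-26],[10,-19]]; det(A-λI) = λ^2 + 6λ + 13.
λ = -3 ± 2i: negative real part.

stable spiral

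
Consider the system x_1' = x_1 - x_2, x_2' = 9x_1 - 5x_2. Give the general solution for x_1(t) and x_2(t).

Coefficient matrix A = [[1, -1], [9, -5]].
Characteristic polynomial det(A - λI) = λ^2 + 4λ + 4 = 0.
Single eigenvalue λ = -2 with algebraic multiplicity 2.
Eigenvector v = (-1,-3); generalized eigenvector w with (A-λI)w=v is (0,1).
General solution: e^(-2t)[K_1·v + K_2·(t·v + w)].

x_1(t) = -K_1e^(-2t) - K_2te^(-2t), x_2(t) = -3K_1e^(-2t) - 3K_2te^(-2t) + K_2e^(-2t)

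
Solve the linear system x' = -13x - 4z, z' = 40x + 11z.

x(t) = K_1e^(-t)sin(4t) - K_2e^(-t)cos(4t), z(t) = -3K_1e^(-t)sin(4t) - K_1e^(-t)cos(4t) - K_2e^(-t)sin(4t) + 3K_2e^(-t)cos(4t)

Coefficient matrix A = [[-13, -4], [40, 11]].
Characteristic polynomial det(A - λI) = λ^2 + 2λ + 17 = 0.
Eigenvalues λ = -1 ± 4i (complex conjugate pair).
For λ=-1+4i: an eigenvector is (0,-1) - i(1,-3) = (0 - i, -1 + 3i).
A real fundamental pair from Re and Im of e^((-1+4i)t)v: X_1 = e^(-t)(cos(4t)·(0,-1) + sin(4t)·(1,-3)), X_2 = e^(-t)(sin(4t)·(0,-1) - cos(4t)·(1,-3)).
General solution: K_1X_1 + K_2X_2.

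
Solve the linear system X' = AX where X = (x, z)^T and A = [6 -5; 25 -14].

x(t) = -C_1e^(-4t)sin(5t) + C_2e^(-4t)cos(5t), z(t) = -2C_1e^(-4t)sin(5t) + C_1e^(-4t)cos(5t) + C_2e^(-4t)sin(5t) + 2C_2e^(-4t)cos(5t)

Coefficient matrix A = [[6, -5], [25, -14]].
Characteristic polynomial det(A - λI) = λ^2 + 8λ + 41 = 0.
Eigenvalues λ = -4 ± 5i (complex conjugate pair).
For λ=-4+5i: an eigenvector is (0,1) - i(-1,-2) = (0 + i, 1 + 2i).
A real fundamental pair from Re and Im of e^((-4+5i)t)v: X_1 = e^(-4t)(cos(5t)·(0,1) + sin(5t)·(-1,-2)), X_2 = e^(-4t)(sin(5t)·(0,1) - cos(5t)·(-1,-2)).
General solution: C_1X_1 + C_2X_2.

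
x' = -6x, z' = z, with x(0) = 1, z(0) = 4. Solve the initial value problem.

Coefficient matrix A = [[-6, 0], [0, 1]].
Characteristic polynomial det(A - λI) = λ^2 + 5λ - 6 = 0.
Eigenvalues λ = 1, -6.
For λ=1: (A-λI) row 1 is [-7, 0], so an eigenvector is (0, -1).
For λ=-6: (A-λI) row 2 is [0, 7], so an eigenvector is (1, 0).
General solution: C_1e^(t)(0,-1) + C_2e^(-6t)(1,0).
Applying x(0)=1, z(0)=4 gives C_1=-4, C_2=1.

x(t) = e^(-6t), z(t) = 4e^(t)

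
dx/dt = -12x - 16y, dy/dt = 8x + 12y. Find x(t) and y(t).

x(t) = C_1e^(4t) - 2C_2e^(-4t), y(t) = -C_1e^(4t) + C_2e^(-4t)

Coefficient matrix A = [[-12, -16], [8, 12]].
Characteristic polynomial det(A - λI) = λ^2 - 16 = 0.
Eigenvalues λ = 4, -4.
For λ=4: (A-λI) row 1 is [-16, -16], so an eigenvector is (1, -1).
For λ=-4: (A-λI) row 1 is [-8, -16], so an eigenvector is (-2, 1).
General solution: C_1e^(4t)(1,-1) + C_2e^(-4t)(-2,1).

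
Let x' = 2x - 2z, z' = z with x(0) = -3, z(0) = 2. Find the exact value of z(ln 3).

A = [[2,-2],[0,1]]; eigenvalues λ = 2, 1.
Eigenvectors: (-1,0) for λ=2, (2,1) for λ=1.
From the initial condition, c_1 = 7, c_2 = 2.
z(ln 3) = (7)(3^2)(0) + (2)(3^1)(1) = 6.

6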